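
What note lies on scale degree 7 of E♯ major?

The E# major scale runs E# F## G## A# B# C## D##.
Degree 7 is D##.

D##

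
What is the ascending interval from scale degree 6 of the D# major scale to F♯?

diminished fifth

Scale degree 6 of D# major is B#.
B# up to F#: letters B→F make it a fifth; 6 semitones makes it diminished.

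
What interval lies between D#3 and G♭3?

doubly diminished fourth

Counting letters D–E–F–G gives a fourth.
D#→Gb = 3 semitones, 2 narrower than the perfect fourth (5), so doubly diminished.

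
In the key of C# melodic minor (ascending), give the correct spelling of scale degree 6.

The C# melodic minor (ascending) scale runs C# D# E F# G# A# B#.
Degree 6 is A#.

A#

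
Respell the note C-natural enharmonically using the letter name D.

C is pitch class 0. The letter D alone is pitch class 2.
To reach pitch class 0 from D requires an offset of -2 semitones, i.e. double flat: Dbb.

Dbb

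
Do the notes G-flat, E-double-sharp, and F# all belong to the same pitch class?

Yes

Gb = pitch class 6 and E## = pitch class 6 and F# = pitch class 6 — the same pitch class, so they are enharmonic equivalents.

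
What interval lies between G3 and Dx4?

doubly augmented fifth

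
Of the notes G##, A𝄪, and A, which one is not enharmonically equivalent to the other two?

In 12-tone equal temperament, enharmonic equivalents share a pitch class. G## is pitch class 9; A## is pitch class 11; A is pitch class 9.
G## and A share pitch class 9, while A## is pitch class 11.

A##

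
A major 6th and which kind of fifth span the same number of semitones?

doubly augmented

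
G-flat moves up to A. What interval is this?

Counting letters G–A gives a second.
Gb→A = 3 semitones, 1 wider than the major second (2), so augmented.

augmented second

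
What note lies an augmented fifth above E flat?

B

A fifth above E lands on the letter B.
An augmented fifth spans 8 semitones, so Eb moves to pitch class 11. On the letter B that is B.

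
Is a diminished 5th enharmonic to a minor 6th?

A diminished fifth spans 6 semitones; a minor sixth spans 8.
The spans differ, so they are not enharmonic equivalents.

No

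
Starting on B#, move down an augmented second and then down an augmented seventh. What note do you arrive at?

Bbb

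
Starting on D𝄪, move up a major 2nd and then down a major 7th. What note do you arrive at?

F##

A major second up from D## is E## (letter E, 2 semitones up).
A major seventh down from E## is F## (letter F, 11 semitones down).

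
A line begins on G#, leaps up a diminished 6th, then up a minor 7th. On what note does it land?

Db

A diminished sixth up from G# is Eb (letter E, 7 semitones up).
A minor seventh up from Eb is Db (letter D, 10 semitones up).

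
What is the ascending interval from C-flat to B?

augmented seventh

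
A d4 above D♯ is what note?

G

D up a perfect fourth is G, so the target letter is G.
From D#, a diminished fourth is 4 semitones up: G.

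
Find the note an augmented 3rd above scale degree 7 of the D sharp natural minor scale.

E##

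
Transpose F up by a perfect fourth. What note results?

Bb

A fourth above F lands on the letter B.
A perfect fourth spans 5 semitones, so F moves to pitch class 10. On the letter B that is Bb.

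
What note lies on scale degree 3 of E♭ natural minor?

Gb

Degree 3 takes the letter 2 steps above E, which is G.
In natural minor, degree 3 sits 3 semitones above the tonic. Eb + 3 semitones is pitch class 6, spelled on G as Gb.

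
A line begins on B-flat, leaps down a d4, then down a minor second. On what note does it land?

E#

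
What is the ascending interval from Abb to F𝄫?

minor sixth

Counting letters A–B–C–D–E–F gives a sixth.
Abb→Fbb = 8 semitones, 1 narrower than the major sixth (9), so minor.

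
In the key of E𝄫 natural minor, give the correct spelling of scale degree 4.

The Ebb natural minor scale runs Ebb Fb Gbb Abb Bbb Cbb Dbb.
Degree 4 is Abb.

Abb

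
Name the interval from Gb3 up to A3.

augmented second

The letter names run G→A, a span of 1 letter step, so the interval is some kind of second.
Gb to A is 3 semitones. A major second is 2, so 3 makes it augmented.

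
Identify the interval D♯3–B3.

Counting letters D–E–F–G–A–B gives a sixth.
D#→B = 8 semitones, 1 narrower than the major sixth (9), so minor.

minor sixth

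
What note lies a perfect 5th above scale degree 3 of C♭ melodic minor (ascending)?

Bbb

Scale degree 3 of Cb melodic minor (ascending) is Ebb.
A perfect fifth (7 semitones) above Ebb lands on the letter B, giving Bbb.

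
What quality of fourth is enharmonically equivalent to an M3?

A major third spans 4 semitones.
A fourth spanning 4 semitones is diminished (the perfect fourth is 5).

diminished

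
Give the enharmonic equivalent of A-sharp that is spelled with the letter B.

Bb

A# is pitch class 10. The letter B alone is pitch class 11.
To reach pitch class 10 from B requires an offset of -1 semitone, i.e. flat: Bb.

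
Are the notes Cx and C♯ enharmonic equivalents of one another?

No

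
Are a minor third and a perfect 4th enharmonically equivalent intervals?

A minor third spans 3 semitones; a perfect fourth spans 5.
The spans differ, so they are not enharmonic equivalents.

No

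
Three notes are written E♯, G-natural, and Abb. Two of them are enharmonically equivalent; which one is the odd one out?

E#

In 12-tone equal temperament, enharmonic equivalents share a pitch class. E# is pitch class 5; G is pitch class 7; Abb is pitch class 7.
G and Abb share pitch class 7, while E# is pitch class 5.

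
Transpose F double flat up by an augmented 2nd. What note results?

A second above F lands on the letter G.
An augmented second spans 3 semitones, so Fbb moves to pitch class 6. On the letter G that is Gb.

Gb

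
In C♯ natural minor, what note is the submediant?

A

The C# natural minor scale runs C# D# E F# G# A B.
Degree 6 is A.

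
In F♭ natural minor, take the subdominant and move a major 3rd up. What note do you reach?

Db

The subdominant of Fb natural minor is Bbb.
A major third (4 semitones) above Bbb lands on the letter D, giving Db.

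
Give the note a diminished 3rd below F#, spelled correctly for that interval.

D##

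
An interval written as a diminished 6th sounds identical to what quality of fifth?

perfect

A diminished sixth spans 7 semitones.
A fifth spanning 7 semitones is perfect (the perfect fifth is 7).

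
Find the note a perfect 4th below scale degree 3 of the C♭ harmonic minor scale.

Bbb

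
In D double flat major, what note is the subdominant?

The Dbb major scale runs Dbb Ebb Fb Gbb Abb Bbb Cb.
Degree 4 is Gbb.

Gbb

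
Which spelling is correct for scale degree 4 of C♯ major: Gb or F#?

F#

Each scale degree takes a distinct letter name. Degree 4 of a scale on C must use the letter F.
F# and Gb are enharmonically the same pitch, but only F# uses the letter F, so it is the correct spelling here.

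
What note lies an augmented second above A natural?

B#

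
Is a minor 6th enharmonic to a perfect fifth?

A minor sixth spans 8 semitones; a perfect fifth spans 7.
The spans differ, so they are not enharmonic equivalents.

No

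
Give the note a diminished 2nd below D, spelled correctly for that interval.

C##

A second below D lands on the letter C.
A diminished second spans 0 semitones, so D moves to pitch class 2. On the letter C that is C##.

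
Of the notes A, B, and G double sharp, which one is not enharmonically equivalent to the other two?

In 12-tone equal temperament, enharmonic equivalents share a pitch class. A is pitch class 9; B is pitch class 11; G## is pitch class 9.
A and G## share pitch class 9, while B is pitch class 11.

B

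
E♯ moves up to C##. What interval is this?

major sixth

The letter names run E→C, a span of 5 letter steps, so the interval is some kind of sixth.
E# to C## is 9 semitones. A major sixth is 9, so 9 makes it major.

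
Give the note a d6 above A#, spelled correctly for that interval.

A sixth above A lands on the letter F.
A diminished sixth spans 7 semitones, so A# moves to pitch class 5. On the letter F that is F.

F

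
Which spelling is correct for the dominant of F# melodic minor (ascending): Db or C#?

C#

Each scale degree takes a distinct letter name. Degree 5 of a scale on F must use the letter C.
C# and Db are enharmonically the same pitch, but only C# uses the letter C, so it is the correct spelling here.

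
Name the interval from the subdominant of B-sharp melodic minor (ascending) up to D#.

The subdominant of B# melodic minor (ascending) is E#.
E# up to D#: letters E→D make it a seventh; 10 semitones makes it minor.

minor seventh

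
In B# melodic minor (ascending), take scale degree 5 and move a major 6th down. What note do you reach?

A#

Scale degree 5 of B# melodic minor (ascending) is F##.
A major sixth (9 semitones) below F## lands on the letter A, giving A#.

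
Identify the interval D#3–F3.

diminished third

Counting letters D–E–F gives a third.
D#→F = 2 semitones, 2 narrower than the major third (4), so diminished.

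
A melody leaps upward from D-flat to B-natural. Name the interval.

augmented sixth

Counting letters D–E–F–G–A–B gives a sixth.
Db→B = 10 semitones, 1 wider than the major sixth (9), so augmented.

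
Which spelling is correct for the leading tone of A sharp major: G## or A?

G##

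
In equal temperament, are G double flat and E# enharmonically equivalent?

Gbb = pitch class 5 and E# = pitch class 5 — the same pitch class, so they are enharmonic equivalents.

Yes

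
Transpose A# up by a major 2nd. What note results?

B#

A up a major second is B, so the target letter is B.
From A#, a major second is 2 semitones up: B#.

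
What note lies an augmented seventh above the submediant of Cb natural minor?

The submediant of Cb natural minor is Abb.
An augmented seventh (12 semitones) above Abb lands on the letter G, giving G.

G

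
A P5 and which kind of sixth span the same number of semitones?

diminished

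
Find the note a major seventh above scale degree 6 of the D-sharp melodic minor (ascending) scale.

A##

Scale degree 6 of D# melodic minor (ascending) is B#.
A major seventh (11 semitones) above B# lands on the letter A, giving A##.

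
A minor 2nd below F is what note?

F down a major second is Eb, so the target letter is E.
From F, a minor second is 1 semitone down: E.

E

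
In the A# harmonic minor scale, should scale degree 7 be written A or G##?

G##

Each scale degree takes a distinct letter name. Degree 7 of a scale on A must use the letter G.
G## and A are enharmonically the same pitch, but only G## uses the letter G, so it is the correct spelling here.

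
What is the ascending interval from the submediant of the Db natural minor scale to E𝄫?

perfect fourth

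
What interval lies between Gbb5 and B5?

doubly augmented third

Counting letters G–A–B gives a third.
Gbb→B = 6 semitones, 2 wider than the major third (4), so doubly augmented.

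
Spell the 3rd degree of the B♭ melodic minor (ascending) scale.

Db

Degree 3 takes the letter 2 steps above B, which is D.
In melodic minor (ascending), degree 3 sits 3 semitones above the tonic. Bb + 3 semitones is pitch class 1, spelled on D as Db.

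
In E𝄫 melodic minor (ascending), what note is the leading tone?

Db

The Ebb melodic minor (ascending) scale runs Ebb Fb Gbb Abb Bbb Cb Db.
Degree 7 is Db.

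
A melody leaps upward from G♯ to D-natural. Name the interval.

diminished fifth

The letter names run G→D, a span of 4 letter steps, so the interval is some kind of fifth.
G# to D is 6 semitones. A perfect fifth is 7, so 6 makes it diminished.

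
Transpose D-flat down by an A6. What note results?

D down a major sixth is F, so the target letter is F.
From Db, an augmented sixth is 10 semitones down: Fbb.

Fbb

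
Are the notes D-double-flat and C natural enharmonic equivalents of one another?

Yes

Dbb is pitch class 0; C is pitch class 0.
All spellings map to pitch class 0, so they are enharmonically equivalent.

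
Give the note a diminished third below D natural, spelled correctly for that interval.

A third below D lands on the letter B.
A diminished third spans 2 semitones, so D moves to pitch class 0. On the letter B that is B#.

B#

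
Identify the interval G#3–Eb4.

The letter names run G→E, a span of 5 letter steps, so the interval is some kind of sixth.
G# to Eb is 7 semitones. A major sixth is 9, so 7 makes it diminished.

diminished sixth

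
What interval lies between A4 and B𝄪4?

Counting letters A–B gives a second.
A→B## = 4 semitones, 2 wider than the major second (2), so doubly augmented.

doubly augmented second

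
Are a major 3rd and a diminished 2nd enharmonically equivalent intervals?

A major third spans 4 semitones; a diminished second spans 0.
The spans differ, so they are not enharmonic equivalents.

No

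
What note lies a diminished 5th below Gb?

G down a perfect fifth is C, so the target letter is C.
From Gb, a diminished fifth is 6 semitones down: C.

C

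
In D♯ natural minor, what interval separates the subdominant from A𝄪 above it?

augmented second

The subdominant of D# natural minor is G#.
G# up to A##: letters G→A make it a second; 3 semitones makes it augmented.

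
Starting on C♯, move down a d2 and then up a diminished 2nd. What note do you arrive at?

C#

A diminished second down from C# is B## (letter B, 0 semitones down).
A diminished second up from B## is C# (letter C, 0 semitones up).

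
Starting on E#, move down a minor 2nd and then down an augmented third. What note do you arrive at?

A minor second down from E# is D## (letter D, 1 semitone down).
An augmented third down from D## is B (letter B, 5 semitones down).

B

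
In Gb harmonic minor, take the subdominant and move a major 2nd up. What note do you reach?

The subdominant of Gb harmonic minor is Cb.
A major second (2 semitones) above Cb lands on the letter D, giving Db.

Db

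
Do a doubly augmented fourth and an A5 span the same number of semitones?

A doubly augmented fourth spans 7 semitones; an augmented fifth spans 8.
The spans differ, so they are not enharmonic equivalents.

No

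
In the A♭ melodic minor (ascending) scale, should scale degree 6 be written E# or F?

Each scale degree takes a distinct letter name. Degree 6 of a scale on A must use the letter F.
F and E# are enharmonically the same pitch, but only F uses the letter F, so it is the correct spelling here.

F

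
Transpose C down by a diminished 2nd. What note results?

B#

C down a major second is Bb, so the target letter is B.
From C, a diminished second is 0 semitones down: B#.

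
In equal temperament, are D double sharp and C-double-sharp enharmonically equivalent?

No

D## is pitch class 4; C## is pitch class 2.
The pitch classes differ (4 vs. 2), so they are not enharmonic equivalents.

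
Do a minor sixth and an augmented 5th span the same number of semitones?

A minor sixth spans 8 semitones; an augmented fifth spans 8.
They are enharmonically equivalent.

Yes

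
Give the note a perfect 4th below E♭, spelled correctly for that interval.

E down a perfect fourth is B, so the target letter is B.
From Eb, a perfect fourth is 5 semitones down: Bb.

Bb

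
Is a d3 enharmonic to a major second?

Yes

A diminished third spans 2 semitones; a major second spans 2.
They are enharmonically equivalent.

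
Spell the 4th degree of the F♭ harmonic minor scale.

Bbb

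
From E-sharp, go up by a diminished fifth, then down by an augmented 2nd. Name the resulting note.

Ab

A diminished fifth up from E# is B (letter B, 6 semitones up).
An augmented second down from B is Ab (letter A, 3 semitones down).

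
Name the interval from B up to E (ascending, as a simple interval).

perfect fourth

The letter names run B→E, a span of 3 letter steps, so the interval is some kind of fourth.
B to E is 5 semitones. A perfect fourth is 5, so 5 makes it perfect.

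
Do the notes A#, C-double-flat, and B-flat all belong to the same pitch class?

A# is pitch class 10; Cbb is pitch class 10; Bb is pitch class 10.
All spellings map to pitch class 10, so they are enharmonically equivalent.

Yes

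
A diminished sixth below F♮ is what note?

F down a major sixth is Ab, so the target letter is A.
From F, a diminished sixth is 7 semitones down: A#.

A#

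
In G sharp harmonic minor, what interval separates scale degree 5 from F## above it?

Scale degree 5 of G# harmonic minor is D#.
D# up to F##: letters D→F make it a third; 4 semitones makes it major.

major third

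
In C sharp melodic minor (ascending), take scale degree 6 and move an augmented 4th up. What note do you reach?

D##

Scale degree 6 of C# melodic minor (ascending) is A#.
An augmented fourth (6 semitones) above A# lands on the letter D, giving D##.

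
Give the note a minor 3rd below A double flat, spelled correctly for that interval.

A down a major third is F, so the target letter is F.
From Abb, a minor third is 3 semitones down: Fb.

Fb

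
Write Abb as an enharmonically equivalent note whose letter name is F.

Abb is pitch class 7. The letter F alone is pitch class 5.
To reach pitch class 7 from F requires an offset of +2 semitones, i.e. double sharp: F##.

F##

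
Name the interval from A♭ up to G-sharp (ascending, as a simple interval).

augmented seventh

Counting letters A–B–C–D–E–F–G gives a seventh.
Ab→G# = 12 semitones, 1 wider than the major seventh (11), so augmented.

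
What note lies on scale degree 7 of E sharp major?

D##

The E# major scale runs E# F## G## A# B# C## D##.
Degree 7 is D##.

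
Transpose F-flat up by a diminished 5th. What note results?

Cbb

F up a perfect fifth is C, so the target letter is C.
From Fb, a diminished fifth is 6 semitones up: Cbb.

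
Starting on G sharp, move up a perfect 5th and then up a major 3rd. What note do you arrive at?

F##

A perfect fifth up from G# is D# (letter D, 7 semitones up).
A major third up from D# is F## (letter F, 4 semitones up).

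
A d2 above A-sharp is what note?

A up a major second is B, so the target letter is B.
From A#, a diminished second is 0 semitones up: Bb.

Bb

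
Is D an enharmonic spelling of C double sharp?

Yes

D = pitch class 2 and C## = pitch class 2 — the same pitch class, so they are enharmonic equivalents.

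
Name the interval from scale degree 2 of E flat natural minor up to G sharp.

augmented second

Scale degree 2 of Eb natural minor is F.
F up to G#: letters F→G make it a second; 3 semitones makes it augmented.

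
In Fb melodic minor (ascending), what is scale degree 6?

Db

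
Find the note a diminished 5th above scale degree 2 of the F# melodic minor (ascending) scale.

Scale degree 2 of F# melodic minor (ascending) is G#.
A diminished fifth (6 semitones) above G# lands on the letter D, giving D.

D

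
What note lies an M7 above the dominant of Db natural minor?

G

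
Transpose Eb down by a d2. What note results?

D#

E down a major second is D, so the target letter is D.
From Eb, a diminished second is 0 semitones down: D#.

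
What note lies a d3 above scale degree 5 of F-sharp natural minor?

Eb

Scale degree 5 of F# natural minor is C#.
A diminished third (2 semitones) above C# lands on the letter E, giving Eb.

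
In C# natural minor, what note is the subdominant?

The C# natural minor scale runs C# D# E F# G# A B.
Degree 4 is F#.

F#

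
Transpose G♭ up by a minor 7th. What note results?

G up a major seventh is F#, so the target letter is F.
From Gb, a minor seventh is 10 semitones up: Fb.

Fb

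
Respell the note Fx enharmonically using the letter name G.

Plain G sits at the same pitch as F##, so on the letter G the same pitch needs a natural: G.

G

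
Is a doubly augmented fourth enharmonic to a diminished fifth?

No

A doubly augmented fourth spans 7 semitones; a diminished fifth spans 6.
The spans differ, so they are not enharmonic equivalents.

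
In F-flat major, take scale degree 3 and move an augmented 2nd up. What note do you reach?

B

Scale degree 3 of Fb major is Ab.
An augmented second (3 semitones) above Ab lands on the letter B, giving B.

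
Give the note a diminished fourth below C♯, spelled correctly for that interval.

G##

A fourth below C lands on the letter G.
A diminished fourth spans 4 semitones, so C# moves to pitch class 9. On the letter G that is G##.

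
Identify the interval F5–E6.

major seventh

Counting letters F–G–A–B–C–D–E gives a seventh.
F→E = 11 semitones, exactly the major seventh.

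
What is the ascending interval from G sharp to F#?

Counting letters G–A–B–C–D–E–F gives a seventh.
G#→F# = 10 semitones, 1 narrower than the major seventh (11), so minor.

minor seventh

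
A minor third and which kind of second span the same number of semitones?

augmented

A minor third spans 3 semitones.
A second spanning 3 semitones is augmented (the major second is 2).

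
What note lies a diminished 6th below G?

A sixth below G lands on the letter B.
A diminished sixth spans 7 semitones, so G moves to pitch class 0. On the letter B that is B#.

B#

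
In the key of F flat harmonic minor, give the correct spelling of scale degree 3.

Abb

The Fb harmonic minor scale runs Fb Gb Abb Bbb Cb Dbb Eb.
Degree 3 is Abb.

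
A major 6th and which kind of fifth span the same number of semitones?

doubly augmented

A major sixth spans 9 semitones.
A fifth spanning 9 semitones is doubly augmented (the perfect fifth is 7).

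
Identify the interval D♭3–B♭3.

The letter names run D→B, a span of 5 letter steps, so the interval is some kind of sixth.
Db to Bb is 9 semitones. A major sixth is 9, so 9 makes it major.

major sixth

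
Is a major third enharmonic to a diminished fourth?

Yes

A major third spans 4 semitones; a diminished fourth spans 4.
They are enharmonically equivalent.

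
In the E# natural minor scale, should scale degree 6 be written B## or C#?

C#

Each scale degree takes a distinct letter name. Degree 6 of a scale on E must use the letter C.
C# and B## are enharmonically the same pitch, but only C# uses the letter C, so it is the correct spelling here.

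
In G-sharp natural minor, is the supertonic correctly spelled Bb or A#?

Each scale degree takes a distinct letter name. Degree 2 of a scale on G must use the letter A.
A# and Bb are enharmonically the same pitch, but only A# uses the letter A, so it is the correct spelling here.

A#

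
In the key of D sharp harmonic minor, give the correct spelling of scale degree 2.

E#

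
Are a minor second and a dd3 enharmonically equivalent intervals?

Yes

A minor second spans 1 semitone; a doubly diminished third spans 1.
They are enharmonically equivalent.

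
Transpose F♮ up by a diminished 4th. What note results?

Bbb

A fourth above F lands on the letter B.
A diminished fourth spans 4 semitones, so F moves to pitch class 9. On the letter B that is Bbb.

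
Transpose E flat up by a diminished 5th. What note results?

Bbb

A fifth above E lands on the letter B.
A diminished fifth spans 6 semitones, so Eb moves to pitch class 9. On the letter B that is Bbb.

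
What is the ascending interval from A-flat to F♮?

major sixth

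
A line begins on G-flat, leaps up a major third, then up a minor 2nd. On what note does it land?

Cb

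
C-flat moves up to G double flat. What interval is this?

Counting letters C–D–E–F–G gives a fifth.
Cb→Gbb = 6 semitones, 1 narrower than the perfect fifth (7), so diminished.

diminished fifth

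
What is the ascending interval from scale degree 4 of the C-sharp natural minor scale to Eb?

Scale degree 4 of C# natural minor is F#.
F# up to Eb: letters F→E make it a seventh; 9 semitones makes it diminished.

diminished seventh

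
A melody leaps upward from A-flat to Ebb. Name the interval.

diminished fifth

The letter names run A→E, a span of 4 letter steps, so the interval is some kind of fifth.
Ab to Ebb is 6 semitones. A perfect fifth is 7, so 6 makes it diminished.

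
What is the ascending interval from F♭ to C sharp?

doubly augmented fifth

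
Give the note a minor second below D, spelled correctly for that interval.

D down a major second is C, so the target letter is C.
From D, a minor second is 1 semitone down: C#.

C#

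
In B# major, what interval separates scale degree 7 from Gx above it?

minor seventh

Scale degree 7 of B# major is A##.
A## up to G##: letters A→G make it a seventh; 10 semitones makes it minor.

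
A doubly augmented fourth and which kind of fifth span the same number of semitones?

perfect

A doubly augmented fourth spans 7 semitones.
A fifth spanning 7 semitones is perfect (the perfect fifth is 7).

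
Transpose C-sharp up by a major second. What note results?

D#

A second above C lands on the letter D.
A major second spans 2 semitones, so C# moves to pitch class 3. On the letter D that is D#.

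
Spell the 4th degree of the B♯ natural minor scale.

Degree 4 takes the letter 3 steps above B, which is E.
In natural minor, degree 4 sits 5 semitones above the tonic. B# + 5 semitones is pitch class 5, spelled on E as E#.

E#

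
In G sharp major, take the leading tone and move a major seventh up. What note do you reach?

E##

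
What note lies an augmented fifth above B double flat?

F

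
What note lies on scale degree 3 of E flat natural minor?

Gb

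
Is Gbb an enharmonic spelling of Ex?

No

Gbb is pitch class 5; E## is pitch class 6.
The pitch classes differ (5 vs. 6), so they are not enharmonic equivalents.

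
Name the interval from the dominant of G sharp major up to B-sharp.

The dominant of G# major is D#.
D# up to B#: letters D→B make it a sixth; 9 semitones makes it major.

major sixth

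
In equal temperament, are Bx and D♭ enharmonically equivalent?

Yes

B## = pitch class 1 and Db = pitch class 1 — the same pitch class, so they are enharmonic equivalents.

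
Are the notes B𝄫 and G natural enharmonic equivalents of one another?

Two spellings are enharmonically equivalent only if they share a pitch class.
Here Bbb → 9, G → 7; 7 ≠ 9, so they are not.

No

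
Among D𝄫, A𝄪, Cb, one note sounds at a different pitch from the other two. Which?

In 12-tone equal temperament, enharmonic equivalents share a pitch class. Dbb is pitch class 0; A## is pitch class 11; Cb is pitch class 11.
A## and Cb share pitch class 11, while Dbb is pitch class 0.

Dbb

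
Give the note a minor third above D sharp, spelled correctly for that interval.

F#

D up a major third is F#, so the target letter is F.
From D#, a minor third is 3 semitones up: F#.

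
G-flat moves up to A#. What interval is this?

doubly augmented second

The letter names run G→A, a span of 1 letter step, so the interval is some kind of second.
Gb to A# is 4 semitones. A major second is 2, so 4 makes it doubly augmented.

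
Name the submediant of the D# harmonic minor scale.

B

Degree 6 takes the letter 5 steps above D, which is B.
In harmonic minor, degree 6 sits 8 semitones above the tonic. D# + 8 semitones is pitch class 11, spelled on B as B.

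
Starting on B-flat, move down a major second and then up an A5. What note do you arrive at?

E

A major second down from Bb is Ab (letter A, 2 semitones down).
An augmented fifth up from Ab is E (letter E, 8 semitones up).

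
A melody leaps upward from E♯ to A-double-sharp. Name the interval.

The letter names run E→A, a span of 3 letter steps, so the interval is some kind of fourth.
E# to A## is 6 semitones. A perfect fourth is 5, so 6 makes it augmented.

augmented fourth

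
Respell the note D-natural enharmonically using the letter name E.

D is pitch class 2. The letter E alone is pitch class 4.
To reach pitch class 2 from E requires an offset of -2 semitones, i.e. double flat: Ebb.

Ebb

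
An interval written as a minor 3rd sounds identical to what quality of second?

augmented

A minor third spans 3 semitones.
A second spanning 3 semitones is augmented (the major second is 2).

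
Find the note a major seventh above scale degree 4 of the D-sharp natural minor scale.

Scale degree 4 of D# natural minor is G#.
A major seventh (11 semitones) above G# lands on the letter F, giving F##.

F##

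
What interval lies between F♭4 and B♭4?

augmented fourth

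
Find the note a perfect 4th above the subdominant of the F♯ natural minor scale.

E

The subdominant of F# natural minor is B.
A perfect fourth (5 semitones) above B lands on the letter E, giving E.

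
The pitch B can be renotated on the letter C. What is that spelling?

Plain C sits 1 semitone above B, so on the letter C the same pitch needs a flat: Cb.

Cb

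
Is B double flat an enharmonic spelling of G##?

Yes

Bbb = pitch class 9 and G## = pitch class 9 — the same pitch class, so they are enharmonic equivalents.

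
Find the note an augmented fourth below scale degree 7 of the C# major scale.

F#

Scale degree 7 of C# major is B#.
An augmented fourth (6 semitones) below B# lands on the letter F, giving F#.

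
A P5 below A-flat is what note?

Db

A fifth below A lands on the letter D.
A perfect fifth spans 7 semitones, so Ab moves to pitch class 1. On the letter D that is Db.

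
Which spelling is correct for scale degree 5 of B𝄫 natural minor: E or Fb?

Each scale degree takes a distinct letter name. Degree 5 of a scale on B must use the letter F.
Fb and E are enharmonically the same pitch, but only Fb uses the letter F, so it is the correct spelling here.

Fb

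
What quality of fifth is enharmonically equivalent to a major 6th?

doubly augmented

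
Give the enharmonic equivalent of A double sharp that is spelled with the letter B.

B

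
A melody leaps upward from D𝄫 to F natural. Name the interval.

The letter names run D→F, a span of 2 letter steps, so the interval is some kind of third.
Dbb to F is 5 semitones. A major third is 4, so 5 makes it augmented.

augmented third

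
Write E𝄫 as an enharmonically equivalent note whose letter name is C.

C##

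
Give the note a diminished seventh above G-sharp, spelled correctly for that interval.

A seventh above G lands on the letter F.
A diminished seventh spans 9 semitones, so G# moves to pitch class 5. On the letter F that is F.

F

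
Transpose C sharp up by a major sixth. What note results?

A sixth above C lands on the letter A.
A major sixth spans 9 semitones, so C# moves to pitch class 10. On the letter A that is A#.

A#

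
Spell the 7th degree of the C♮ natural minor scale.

Bb

The C natural minor scale runs C D Eb F G Ab Bb.
Degree 7 is Bb.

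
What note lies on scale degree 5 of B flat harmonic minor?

The Bb harmonic minor scale runs Bb C Db Eb F Gb A.
Degree 5 is F.

F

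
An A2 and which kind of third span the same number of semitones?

An augmented second spans 3 semitones.
A third spanning 3 semitones is minor (the major third is 4).

minor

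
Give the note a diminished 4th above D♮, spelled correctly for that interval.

D up a perfect fourth is G, so the target letter is G.
From D, a diminished fourth is 4 semitones up: Gb.

Gb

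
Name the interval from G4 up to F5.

minor seventh

The letter names run G→F, a span of 6 letter steps, so the interval is some kind of seventh.
G to F is 10 semitones. A major seventh is 11, so 10 makes it minor.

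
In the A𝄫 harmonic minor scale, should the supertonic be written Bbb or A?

Bbb

Each scale degree takes a distinct letter name. Degree 2 of a scale on A must use the letter B.
Bbb and A are enharmonically the same pitch, but only Bbb uses the letter B, so it is the correct spelling here.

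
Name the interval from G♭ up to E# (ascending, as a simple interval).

doubly augmented sixth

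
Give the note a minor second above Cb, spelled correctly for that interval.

Dbb

A second above C lands on the letter D.
A minor second spans 1 semitone, so Cb moves to pitch class 0. On the letter D that is Dbb.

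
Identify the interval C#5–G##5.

Counting letters C–D–E–F–G gives a fifth.
C#→G## = 8 semitones, 1 wider than the perfect fifth (7), so augmented.

augmented fifth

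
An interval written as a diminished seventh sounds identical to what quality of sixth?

major

A diminished seventh spans 9 semitones.
A sixth spanning 9 semitones is major (the major sixth is 9).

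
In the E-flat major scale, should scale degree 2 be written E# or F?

F

Each scale degree takes a distinct letter name. Degree 2 of a scale on E must use the letter F.
F and E# are enharmonically the same pitch, but only F uses the letter F, so it is the correct spelling here.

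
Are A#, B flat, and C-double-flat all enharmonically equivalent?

A# is pitch class 10; Bb is pitch class 10; Cbb is pitch class 10.
All spellings map to pitch class 10, so they are enharmonically equivalent.

Yes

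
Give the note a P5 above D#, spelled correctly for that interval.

A#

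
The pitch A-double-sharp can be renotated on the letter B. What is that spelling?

Plain B sits at the same pitch as A##, so on the letter B the same pitch needs a natural: B.

B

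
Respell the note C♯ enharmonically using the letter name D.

Db

Plain D sits 1 semitone above C#, so on the letter D the same pitch needs a flat: Db.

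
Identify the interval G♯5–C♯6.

Counting letters G–A–B–C gives a fourth.
G#→C# = 5 semitones, exactly the perfect fourth.

perfect fourth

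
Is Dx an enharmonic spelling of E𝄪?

No

D## is pitch class 4; E## is pitch class 6.
The pitch classes differ (4 vs. 6), so they are not enharmonic equivalents.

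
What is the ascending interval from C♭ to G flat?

perfect fifth

Counting letters C–D–E–F–G gives a fifth.
Cb→Gb = 7 semitones, exactly the perfect fifth.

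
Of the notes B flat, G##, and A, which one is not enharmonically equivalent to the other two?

In 12-tone equal temperament, enharmonic equivalents share a pitch class. Bb is pitch class 10; G## is pitch class 9; A is pitch class 9.
G## and A share pitch class 9, while Bb is pitch class 10.

Bb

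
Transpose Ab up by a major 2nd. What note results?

Bb

A second above A lands on the letter B.
A major second spans 2 semitones, so Ab moves to pitch class 10. On the letter B that is Bb.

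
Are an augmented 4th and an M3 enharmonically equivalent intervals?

An augmented fourth spans 6 semitones; a major third spans 4.
The spans differ, so they are not enharmonic equivalents.

No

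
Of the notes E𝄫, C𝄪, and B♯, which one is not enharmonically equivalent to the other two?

B#

In 12-tone equal temperament, enharmonic equivalents share a pitch class. Ebb is pitch class 2; C## is pitch class 2; B# is pitch class 0.
Ebb and C## share pitch class 2, while B# is pitch class 0.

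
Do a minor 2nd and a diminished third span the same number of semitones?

A minor second spans 1 semitone; a diminished third spans 2.
The spans differ, so they are not enharmonic equivalents.

No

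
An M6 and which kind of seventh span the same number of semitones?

A major sixth spans 9 semitones.
A seventh spanning 9 semitones is diminished (the major seventh is 11).

diminished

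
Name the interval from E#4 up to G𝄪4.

major third

The letter names run E→G, a span of 2 letter steps, so the interval is some kind of third.
E# to G## is 4 semitones. A major third is 4, so 4 makes it major.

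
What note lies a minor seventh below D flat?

A seventh below D lands on the letter E.
A minor seventh spans 10 semitones, so Db moves to pitch class 3. On the letter E that is Eb.

Eb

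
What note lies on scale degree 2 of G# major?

Degree 2 takes the letter 1 step above G, which is A.
In major, degree 2 sits 2 semitones above the tonic. G# + 2 semitones is pitch class 10, spelled on A as A#.

A#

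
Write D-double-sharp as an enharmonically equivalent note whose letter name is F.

Fb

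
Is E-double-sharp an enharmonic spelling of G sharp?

Two spellings are enharmonically equivalent only if they share a pitch class.
Here E## → 6, G# → 8; 6 ≠ 8, so they are not.

No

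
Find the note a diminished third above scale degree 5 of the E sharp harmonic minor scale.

Scale degree 5 of E# harmonic minor is B#.
A diminished third (2 semitones) above B# lands on the letter D, giving D.

D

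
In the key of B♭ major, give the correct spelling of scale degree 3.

Degree 3 takes the letter 2 steps above B, which is D.
In major, degree 3 sits 4 semitones above the tonic. Bb + 4 semitones is pitch class 2, spelled on D as D.

D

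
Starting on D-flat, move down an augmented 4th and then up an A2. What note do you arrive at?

Bb

An augmented fourth down from Db is Abb (letter A, 6 semitones down).
An augmented second up from Abb is Bb (letter B, 3 semitones up).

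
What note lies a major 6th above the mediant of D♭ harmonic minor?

Db

The mediant of Db harmonic minor is Fb.
A major sixth (9 semitones) above Fb lands on the letter D, giving Db.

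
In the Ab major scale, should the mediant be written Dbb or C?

C

Each scale degree takes a distinct letter name. Degree 3 of a scale on A must use the letter C.
C and Dbb are enharmonically the same pitch, but only C uses the letter C, so it is the correct spelling here.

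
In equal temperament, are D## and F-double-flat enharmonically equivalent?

No

Two spellings are enharmonically equivalent only if they share a pitch class.
Here D## → 4, Fbb → 3; 3 ≠ 4, so they are not.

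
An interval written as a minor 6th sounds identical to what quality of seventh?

doubly diminished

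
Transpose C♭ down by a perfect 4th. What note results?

Gb

C down a perfect fourth is G, so the target letter is G.
From Cb, a perfect fourth is 5 semitones down: Gb.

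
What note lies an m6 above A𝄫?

A sixth above A lands on the letter F.
A minor sixth spans 8 semitones, so Abb moves to pitch class 3. On the letter F that is Fbb.

Fbb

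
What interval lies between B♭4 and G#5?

augmented sixth

Counting letters B–C–D–E–F–G gives a sixth.
Bb→G# = 10 semitones, 1 wider than the major sixth (9), so augmented.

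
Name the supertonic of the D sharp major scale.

E#

Degree 2 takes the letter 1 step above D, which is E.
In major, degree 2 sits 2 semitones above the tonic. D# + 2 semitones is pitch class 5, spelled on E as E#.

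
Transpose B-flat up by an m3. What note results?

Db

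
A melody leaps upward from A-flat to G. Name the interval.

major seventh

The letter names run A→G, a span of 6 letter steps, so the interval is some kind of seventh.
Ab to G is 11 semitones. A major seventh is 11, so 11 makes it major.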